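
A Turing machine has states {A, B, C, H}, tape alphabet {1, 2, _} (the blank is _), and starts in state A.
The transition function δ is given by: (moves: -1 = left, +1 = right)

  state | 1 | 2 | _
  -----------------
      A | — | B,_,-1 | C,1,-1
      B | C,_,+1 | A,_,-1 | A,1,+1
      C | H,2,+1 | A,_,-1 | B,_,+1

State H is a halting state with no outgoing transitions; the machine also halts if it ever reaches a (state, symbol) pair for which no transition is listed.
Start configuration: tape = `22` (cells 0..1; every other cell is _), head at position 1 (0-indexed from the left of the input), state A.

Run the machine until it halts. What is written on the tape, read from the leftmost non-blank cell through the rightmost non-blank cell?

A | __2[2]_   read 2 → write _, move -1, go to B
B | __[2]__   read 2 → write _, move -1, go to A
A | _[_]___   read _ → write 1, move -1, go to C
C | [_]1___   read _ → write _, move +1, go to B
B | _[1]___   read 1 → write _, move +1, go to C
C | __[_]__   read _ → write _, move +1, go to B
B | ___[_]_   read _ → write 1, move +1, go to A
A | ___1[_]   read _ → write 1, move -1, go to C
C | ___[1]1   read 1 → write 2, move +1, go to H
H | ___2[1]
The non-blank tape span at halt is 21.

21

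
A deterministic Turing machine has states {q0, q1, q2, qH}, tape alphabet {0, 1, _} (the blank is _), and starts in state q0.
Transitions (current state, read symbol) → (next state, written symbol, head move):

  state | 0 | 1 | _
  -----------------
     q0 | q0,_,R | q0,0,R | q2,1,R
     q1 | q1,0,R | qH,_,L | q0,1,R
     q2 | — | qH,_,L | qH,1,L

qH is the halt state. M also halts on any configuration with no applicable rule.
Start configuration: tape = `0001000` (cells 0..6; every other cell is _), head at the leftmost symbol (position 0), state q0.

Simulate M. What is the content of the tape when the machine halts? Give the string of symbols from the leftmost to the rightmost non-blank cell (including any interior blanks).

0___11

state=q0 head=0 tape=[0]001000__   (q0,0)→(q0,_,R)
state=q0 head=1 tape=_[0]01000__   (q0,0)→(q0,_,R)
state=q0 head=2 tape=__[0]1000__   (q0,0)→(q0,_,R)
state=q0 head=3 tape=___[1]000__   (q0,1)→(q0,0,R)
state=q0 head=4 tape=___0[0]00__   (q0,0)→(q0,_,R)
state=q0 head=5 tape=___0_[0]0__   (q0,0)→(q0,_,R)
state=q0 head=6 tape=___0__[0]__   (q0,0)→(q0,_,R)
state=q0 head=7 tape=___0___[_]_   (q0,_)→(q2,1,R)
state=q2 head=8 tape=___0___1[_]   (q2,_)→(qH,1,L)
state=qH head=7 tape=___0___[1]1
The non-blank tape span at halt is 0___11.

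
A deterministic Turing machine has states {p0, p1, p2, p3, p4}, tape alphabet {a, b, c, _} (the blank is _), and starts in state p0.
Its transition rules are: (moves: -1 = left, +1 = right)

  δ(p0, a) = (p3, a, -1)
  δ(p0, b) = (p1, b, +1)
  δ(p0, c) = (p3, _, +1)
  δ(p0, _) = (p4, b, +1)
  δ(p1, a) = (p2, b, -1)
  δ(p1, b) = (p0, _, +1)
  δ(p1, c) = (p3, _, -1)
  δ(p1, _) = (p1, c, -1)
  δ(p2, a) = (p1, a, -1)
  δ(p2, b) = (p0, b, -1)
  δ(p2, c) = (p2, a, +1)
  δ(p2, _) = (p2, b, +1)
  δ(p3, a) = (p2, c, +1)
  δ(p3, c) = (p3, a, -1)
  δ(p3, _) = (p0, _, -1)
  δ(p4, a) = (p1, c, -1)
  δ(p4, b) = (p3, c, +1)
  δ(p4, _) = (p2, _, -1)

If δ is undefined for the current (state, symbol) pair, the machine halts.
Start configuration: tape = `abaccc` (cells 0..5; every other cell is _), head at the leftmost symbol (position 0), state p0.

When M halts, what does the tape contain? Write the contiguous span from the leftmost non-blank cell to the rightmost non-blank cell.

p0 | ___[a]baccc   read a → write a, move -1, go to p3
p3 | __[_]abaccc   read _ → write _, move -1, go to p0
p0 | _[_]_abaccc   read _ → write b, move +1, go to p4
p4 | _b[_]abaccc   read _ → write _, move -1, go to p2
p2 | _[b]_abaccc   read b → write b, move -1, go to p0
p0 | [_]b_abaccc   read _ → write b, move +1, go to p4
p4 | b[b]_abaccc   read b → write c, move +1, go to p3
p3 | bc[_]abaccc   read _ → write _, move -1, go to p0
p0 | b[c]_abaccc   read c → write _, move +1, go to p3
p3 | b_[_]abaccc   read _ → write _, move -1, go to p0
p0 | b[_]_abaccc   read _ → write b, move +1, go to p4
p4 | bb[_]abaccc   read _ → write _, move -1, go to p2
p2 | b[b]_abaccc   read b → write b, move -1, go to p0
p0 | [b]b_abaccc   read b → write b, move +1, go to p1
p1 | b[b]_abaccc   read b → write _, move +1, go to p0
p0 | b_[_]abaccc   read _ → write b, move +1, go to p4
p4 | b_b[a]baccc   read a → write c, move -1, go to p1
p1 | b_[b]cbaccc   read b → write _, move +1, go to p0
p0 | b__[c]baccc   read c → write _, move +1, go to p3
p3 | b___[b]accc
The non-blank tape span at halt is b___baccc.

b___baccc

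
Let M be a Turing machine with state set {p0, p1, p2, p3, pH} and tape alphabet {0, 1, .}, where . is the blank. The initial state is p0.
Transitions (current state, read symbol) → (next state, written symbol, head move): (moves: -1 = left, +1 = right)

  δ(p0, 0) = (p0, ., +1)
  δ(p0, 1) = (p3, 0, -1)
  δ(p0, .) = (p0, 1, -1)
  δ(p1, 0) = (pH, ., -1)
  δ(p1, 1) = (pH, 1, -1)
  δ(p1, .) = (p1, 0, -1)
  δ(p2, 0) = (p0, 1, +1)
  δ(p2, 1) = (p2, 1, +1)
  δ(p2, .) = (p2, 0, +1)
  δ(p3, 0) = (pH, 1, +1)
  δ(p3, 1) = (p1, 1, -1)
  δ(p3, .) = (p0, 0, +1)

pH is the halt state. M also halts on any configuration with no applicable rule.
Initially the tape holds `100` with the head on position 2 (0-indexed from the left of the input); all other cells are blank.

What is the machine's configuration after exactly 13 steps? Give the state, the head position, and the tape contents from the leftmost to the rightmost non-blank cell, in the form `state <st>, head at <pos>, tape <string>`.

state=p0 head=2 tape=10[0]..   (p0,0)→(p0,.,+1)
state=p0 head=3 tape=10.[.].   (p0,.)→(p0,1,-1)
state=p0 head=2 tape=10[.]1.   (p0,.)→(p0,1,-1)
state=p0 head=1 tape=1[0]11.   (p0,0)→(p0,.,+1)
state=p0 head=2 tape=1.[1]1.   (p0,1)→(p3,0,-1)
state=p3 head=1 tape=1[.]01.   (p3,.)→(p0,0,+1)
state=p0 head=2 tape=10[0]1.   (p0,0)→(p0,.,+1)
state=p0 head=3 tape=10.[1].   (p0,1)→(p3,0,-1)
state=p3 head=2 tape=10[.]0.   (p3,.)→(p0,0,+1)
state=p0 head=3 tape=100[0].   (p0,0)→(p0,.,+1)
state=p0 head=4 tape=100.[.]   (p0,.)→(p0,1,-1)
state=p0 head=3 tape=100[.]1   (p0,.)→(p0,1,-1)
state=p0 head=2 tape=10[0]11   (p0,0)→(p0,.,+1)
state=p0 head=3 tape=10.[1]1
After 13 steps: state p0, head at 3, tape 10.11.

state p0, head at 3, tape 10.11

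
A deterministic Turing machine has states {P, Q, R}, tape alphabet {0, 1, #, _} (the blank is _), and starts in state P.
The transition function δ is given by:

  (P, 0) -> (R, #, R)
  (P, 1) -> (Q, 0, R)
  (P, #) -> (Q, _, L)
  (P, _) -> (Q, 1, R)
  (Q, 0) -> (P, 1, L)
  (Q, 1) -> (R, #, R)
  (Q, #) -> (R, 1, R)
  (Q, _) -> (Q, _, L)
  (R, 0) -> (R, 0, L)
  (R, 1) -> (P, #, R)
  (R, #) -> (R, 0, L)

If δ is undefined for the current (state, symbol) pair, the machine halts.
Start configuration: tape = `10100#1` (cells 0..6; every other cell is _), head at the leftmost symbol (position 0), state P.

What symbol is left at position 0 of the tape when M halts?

P | _[1]0100#1   read 1 → write 0, move R, go to Q
Q | _0[0]100#1   read 0 → write 1, move L, go to P
P | _[0]1100#1   read 0 → write #, move R, go to R
R | _#[1]100#1   read 1 → write #, move R, go to P
P | _##[1]00#1   read 1 → write 0, move R, go to Q
Q | _##0[0]0#1   read 0 → write 1, move L, go to P
P | _##[0]10#1   read 0 → write #, move R, go to R
R | _###[1]0#1   read 1 → write #, move R, go to P
P | _####[0]#1   read 0 → write #, move R, go to R
R | _#####[#]1   read # → write 0, move L, go to R
R | _####[#]01   read # → write 0, move L, go to R
R | _###[#]001   read # → write 0, move L, go to R
R | _##[#]0001   read # → write 0, move L, go to R
R | _#[#]00001   read # → write 0, move L, go to R
R | _[#]000001   read # → write 0, move L, go to R
R | [_]0000001
Cell 0 holds 0 when M halts.

0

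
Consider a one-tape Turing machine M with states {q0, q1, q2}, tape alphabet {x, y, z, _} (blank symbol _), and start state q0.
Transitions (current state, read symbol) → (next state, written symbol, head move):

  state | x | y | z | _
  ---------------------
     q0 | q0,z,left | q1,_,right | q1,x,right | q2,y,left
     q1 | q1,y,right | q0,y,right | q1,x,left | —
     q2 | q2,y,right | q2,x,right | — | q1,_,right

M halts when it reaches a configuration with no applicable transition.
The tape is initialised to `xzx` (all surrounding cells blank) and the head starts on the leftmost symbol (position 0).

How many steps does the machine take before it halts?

q0 | __[x]zx_   read x → write z, move left, go to q0
q0 | _[_]zzx_   read _ → write y, move left, go to q2
q2 | [_]yzzx_   read _ → write _, move right, go to q1
q1 | _[y]zzx_   read y → write y, move right, go to q0
q0 | _y[z]zx_   read z → write x, move right, go to q1
q1 | _yx[z]x_   read z → write x, move left, go to q1
q1 | _y[x]xx_   read x → write y, move right, go to q1
q1 | _yy[x]x_   read x → write y, move right, go to q1
q1 | _yyy[x]_   read x → write y, move right, go to q1
q1 | _yyyy[_]
M halts after 9 transitions.

9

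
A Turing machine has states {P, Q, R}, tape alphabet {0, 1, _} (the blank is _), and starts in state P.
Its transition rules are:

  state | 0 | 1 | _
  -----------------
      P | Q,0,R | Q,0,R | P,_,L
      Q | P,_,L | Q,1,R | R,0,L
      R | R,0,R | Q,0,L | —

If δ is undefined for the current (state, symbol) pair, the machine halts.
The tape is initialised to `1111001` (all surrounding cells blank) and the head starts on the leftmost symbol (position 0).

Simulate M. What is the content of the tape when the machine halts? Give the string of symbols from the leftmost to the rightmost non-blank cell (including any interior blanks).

0110000

state=P head=0 tape=[1]111001_   (P,1)→(Q,0,R)
state=Q head=1 tape=0[1]11001_   (Q,1)→(Q,1,R)
state=Q head=2 tape=01[1]1001_   (Q,1)→(Q,1,R)
state=Q head=3 tape=011[1]001_   (Q,1)→(Q,1,R)
state=Q head=4 tape=0111[0]01_   (Q,0)→(P,_,L)
state=P head=3 tape=011[1]_01_   (P,1)→(Q,0,R)
state=Q head=4 tape=0110[_]01_   (Q,_)→(R,0,L)
state=R head=3 tape=011[0]001_   (R,0)→(R,0,R)
state=R head=4 tape=0110[0]01_   (R,0)→(R,0,R)
state=R head=5 tape=01100[0]1_   (R,0)→(R,0,R)
state=R head=6 tape=011000[1]_   (R,1)→(Q,0,L)
state=Q head=5 tape=01100[0]0_   (Q,0)→(P,_,L)
state=P head=4 tape=0110[0]_0_   (P,0)→(Q,0,R)
state=Q head=5 tape=01100[_]0_   (Q,_)→(R,0,L)
state=R head=4 tape=0110[0]00_   (R,0)→(R,0,R)
state=R head=5 tape=01100[0]0_   (R,0)→(R,0,R)
state=R head=6 tape=011000[0]_   (R,0)→(R,0,R)
state=R head=7 tape=0110000[_]
The non-blank tape span at halt is 0110000.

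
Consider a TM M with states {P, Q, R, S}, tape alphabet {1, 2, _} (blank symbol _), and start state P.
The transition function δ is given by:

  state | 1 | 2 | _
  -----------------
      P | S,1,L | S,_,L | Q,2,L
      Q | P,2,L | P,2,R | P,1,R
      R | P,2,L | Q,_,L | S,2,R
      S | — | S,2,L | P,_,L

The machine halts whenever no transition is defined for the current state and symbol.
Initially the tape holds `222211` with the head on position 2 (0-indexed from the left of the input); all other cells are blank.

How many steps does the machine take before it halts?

7

P | ___22[2]211   read 2 → write _, move L, go to S
S | ___2[2]_211   read 2 → write 2, move L, go to S
S | ___[2]2_211   read 2 → write 2, move L, go to S
S | __[_]22_211   read _ → write _, move L, go to P
P | _[_]_22_211   read _ → write 2, move L, go to Q
Q | [_]2_22_211   read _ → write 1, move R, go to P
P | 1[2]_22_211   read 2 → write _, move L, go to S
S | [1]__22_211
M halts after 7 transitions.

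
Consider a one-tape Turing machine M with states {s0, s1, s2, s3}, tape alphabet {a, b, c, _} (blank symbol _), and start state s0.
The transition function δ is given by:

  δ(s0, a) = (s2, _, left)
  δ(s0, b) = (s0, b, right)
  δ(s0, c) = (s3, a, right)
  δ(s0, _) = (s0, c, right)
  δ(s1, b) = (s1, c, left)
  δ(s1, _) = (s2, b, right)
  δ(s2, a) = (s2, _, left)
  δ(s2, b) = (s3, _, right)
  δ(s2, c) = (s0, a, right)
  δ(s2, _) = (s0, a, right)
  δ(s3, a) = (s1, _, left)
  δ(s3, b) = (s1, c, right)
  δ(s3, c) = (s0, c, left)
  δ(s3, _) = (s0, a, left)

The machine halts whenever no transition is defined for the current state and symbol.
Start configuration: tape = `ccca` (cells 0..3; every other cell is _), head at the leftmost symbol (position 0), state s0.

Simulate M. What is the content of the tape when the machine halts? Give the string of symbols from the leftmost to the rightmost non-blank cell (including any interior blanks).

s0 | _[c]cca   read c → write a, move right, go to s3
s3 | _a[c]ca   read c → write c, move left, go to s0
s0 | _[a]cca   read a → write _, move left, go to s2
s2 | [_]_cca   read _ → write a, move right, go to s0
s0 | a[_]cca   read _ → write c, move right, go to s0
s0 | ac[c]ca   read c → write a, move right, go to s3
s3 | aca[c]a   read c → write c, move left, go to s0
s0 | ac[a]ca   read a → write _, move left, go to s2
s2 | a[c]_ca   read c → write a, move right, go to s0
s0 | aa[_]ca   read _ → write c, move right, go to s0
s0 | aac[c]a   read c → write a, move right, go to s3
s3 | aaca[a]   read a → write _, move left, go to s1
s1 | aac[a]_
The non-blank tape span at halt is aaca.

aaca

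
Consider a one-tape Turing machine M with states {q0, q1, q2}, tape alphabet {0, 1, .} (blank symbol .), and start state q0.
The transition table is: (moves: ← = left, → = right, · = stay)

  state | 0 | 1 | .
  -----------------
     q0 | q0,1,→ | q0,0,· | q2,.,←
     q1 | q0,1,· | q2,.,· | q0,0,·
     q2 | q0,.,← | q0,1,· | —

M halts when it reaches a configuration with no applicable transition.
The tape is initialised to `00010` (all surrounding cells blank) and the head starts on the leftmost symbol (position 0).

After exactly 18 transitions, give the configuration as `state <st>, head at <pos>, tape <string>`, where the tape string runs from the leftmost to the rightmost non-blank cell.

state q0, head at 5, tape 11111

q0 | [0]0010.   read 0 → write 1, move →, go to q0
q0 | 1[0]010.   read 0 → write 1, move →, go to q0
q0 | 11[0]10.   read 0 → write 1, move →, go to q0
q0 | 111[1]0.   read 1 → write 0, move ·, go to q0
q0 | 111[0]0.   read 0 → write 1, move →, go to q0
q0 | 1111[0].   read 0 → write 1, move →, go to q0
q0 | 11111[.]   read . → write ., move ←, go to q2
q2 | 1111[1].   read 1 → write 1, move ·, go to q0
q0 | 1111[1].   read 1 → write 0, move ·, go to q0
q0 | 1111[0].   read 0 → write 1, move →, go to q0
q0 | 11111[.]   read . → write ., move ←, go to q2
q2 | 1111[1].   read 1 → write 1, move ·, go to q0
q0 | 1111[1].   read 1 → write 0, move ·, go to q0
q0 | 1111[0].   read 0 → write 1, move →, go to q0
q0 | 11111[.]   read . → write ., move ←, go to q2
q2 | 1111[1].   read 1 → write 1, move ·, go to q0
q0 | 1111[1].   read 1 → write 0, move ·, go to q0
q0 | 1111[0].   read 0 → write 1, move →, go to q0
q0 | 11111[.]
After 18 steps: state q0, head at 5, tape 11111.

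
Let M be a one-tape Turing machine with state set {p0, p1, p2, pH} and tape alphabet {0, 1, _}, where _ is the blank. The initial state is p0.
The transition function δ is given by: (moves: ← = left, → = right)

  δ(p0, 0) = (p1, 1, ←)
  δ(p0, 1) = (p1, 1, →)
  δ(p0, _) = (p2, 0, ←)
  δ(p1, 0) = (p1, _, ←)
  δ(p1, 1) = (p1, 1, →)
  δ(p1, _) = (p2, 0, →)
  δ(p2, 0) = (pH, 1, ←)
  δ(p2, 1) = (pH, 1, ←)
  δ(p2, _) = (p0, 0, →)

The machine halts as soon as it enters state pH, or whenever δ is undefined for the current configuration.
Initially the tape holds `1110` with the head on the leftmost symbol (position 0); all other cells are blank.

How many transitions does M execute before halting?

p0 | [1]110__   read 1 → write 1, move →, go to p1
p1 | 1[1]10__   read 1 → write 1, move →, go to p1
p1 | 11[1]0__   read 1 → write 1, move →, go to p1
p1 | 111[0]__   read 0 → write _, move ←, go to p1
p1 | 11[1]___   read 1 → write 1, move →, go to p1
p1 | 111[_]__   read _ → write 0, move →, go to p2
p2 | 1110[_]_   read _ → write 0, move →, go to p0
p0 | 11100[_]   read _ → write 0, move ←, go to p2
p2 | 1110[0]0   read 0 → write 1, move ←, go to pH
pH | 111[0]10
M halts after 9 transitions.

9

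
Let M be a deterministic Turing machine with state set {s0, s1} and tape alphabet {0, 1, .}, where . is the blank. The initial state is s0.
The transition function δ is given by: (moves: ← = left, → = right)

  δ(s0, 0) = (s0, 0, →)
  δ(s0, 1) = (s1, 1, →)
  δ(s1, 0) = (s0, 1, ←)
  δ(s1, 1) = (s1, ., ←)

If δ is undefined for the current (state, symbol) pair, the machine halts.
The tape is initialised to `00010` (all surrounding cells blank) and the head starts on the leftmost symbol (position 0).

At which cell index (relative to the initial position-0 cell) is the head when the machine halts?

s0 | [0]0010   read 0 → write 0, move →, go to s0
s0 | 0[0]010   read 0 → write 0, move →, go to s0
s0 | 00[0]10   read 0 → write 0, move →, go to s0
s0 | 000[1]0   read 1 → write 1, move →, go to s1
s1 | 0001[0]   read 0 → write 1, move ←, go to s0
s0 | 000[1]1   read 1 → write 1, move →, go to s1
s1 | 0001[1]   read 1 → write ., move ←, go to s1
s1 | 000[1].   read 1 → write ., move ←, go to s1
s1 | 00[0]..   read 0 → write 1, move ←, go to s0
s0 | 0[0]1..   read 0 → write 0, move →, go to s0
s0 | 00[1]..   read 1 → write 1, move →, go to s1
s1 | 001[.].
At halt the head is at cell 3.

3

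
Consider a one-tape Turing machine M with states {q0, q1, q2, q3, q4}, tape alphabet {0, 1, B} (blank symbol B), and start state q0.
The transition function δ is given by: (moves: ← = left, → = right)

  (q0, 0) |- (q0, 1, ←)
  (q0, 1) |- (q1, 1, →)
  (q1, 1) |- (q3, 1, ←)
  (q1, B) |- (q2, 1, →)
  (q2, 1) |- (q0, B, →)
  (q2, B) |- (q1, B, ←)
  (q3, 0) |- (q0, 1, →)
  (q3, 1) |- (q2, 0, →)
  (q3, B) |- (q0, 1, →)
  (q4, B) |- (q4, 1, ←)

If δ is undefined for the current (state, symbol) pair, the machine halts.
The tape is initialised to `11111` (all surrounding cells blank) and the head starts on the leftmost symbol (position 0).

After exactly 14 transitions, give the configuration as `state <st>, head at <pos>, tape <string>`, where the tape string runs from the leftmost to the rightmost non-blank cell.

q0 | [1]1111BB   read 1 → write 1, move →, go to q1
q1 | 1[1]111BB   read 1 → write 1, move ←, go to q3
q3 | [1]1111BB   read 1 → write 0, move →, go to q2
q2 | 0[1]111BB   read 1 → write B, move →, go to q0
q0 | 0B[1]11BB   read 1 → write 1, move →, go to q1
q1 | 0B1[1]1BB   read 1 → write 1, move ←, go to q3
q3 | 0B[1]11BB   read 1 → write 0, move →, go to q2
q2 | 0B0[1]1BB   read 1 → write B, move →, go to q0
q0 | 0B0B[1]BB   read 1 → write 1, move →, go to q1
q1 | 0B0B1[B]B   read B → write 1, move →, go to q2
q2 | 0B0B11[B]   read B → write B, move ←, go to q1
q1 | 0B0B1[1]B   read 1 → write 1, move ←, go to q3
q3 | 0B0B[1]1B   read 1 → write 0, move →, go to q2
q2 | 0B0B0[1]B   read 1 → write B, move →, go to q0
q0 | 0B0B0B[B]
After 14 steps: state q0, head at 6, tape 0B0B0.

state q0, head at 6, tape 0B0B0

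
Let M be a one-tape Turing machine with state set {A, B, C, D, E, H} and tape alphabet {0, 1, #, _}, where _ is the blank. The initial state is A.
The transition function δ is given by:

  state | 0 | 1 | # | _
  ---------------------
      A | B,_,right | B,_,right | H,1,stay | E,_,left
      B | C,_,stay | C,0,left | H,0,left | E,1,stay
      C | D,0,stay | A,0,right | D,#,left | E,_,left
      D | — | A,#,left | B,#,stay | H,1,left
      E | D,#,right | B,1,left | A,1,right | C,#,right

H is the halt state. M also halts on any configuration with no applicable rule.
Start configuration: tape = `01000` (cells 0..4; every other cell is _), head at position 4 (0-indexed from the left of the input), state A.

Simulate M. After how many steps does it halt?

9

state=A head=4 tape=0100[0]_   (A,0)→(B,_,right)
state=B head=5 tape=0100_[_]   (B,_)→(E,1,stay)
state=E head=5 tape=0100_[1]   (E,1)→(B,1,left)
state=B head=4 tape=0100[_]1   (B,_)→(E,1,stay)
state=E head=4 tape=0100[1]1   (E,1)→(B,1,left)
state=B head=3 tape=010[0]11   (B,0)→(C,_,stay)
state=C head=3 tape=010[_]11   (C,_)→(E,_,left)
state=E head=2 tape=01[0]_11   (E,0)→(D,#,right)
state=D head=3 tape=01#[_]11   (D,_)→(H,1,left)
state=H head=2 tape=01[#]111
M halts after 9 transitions.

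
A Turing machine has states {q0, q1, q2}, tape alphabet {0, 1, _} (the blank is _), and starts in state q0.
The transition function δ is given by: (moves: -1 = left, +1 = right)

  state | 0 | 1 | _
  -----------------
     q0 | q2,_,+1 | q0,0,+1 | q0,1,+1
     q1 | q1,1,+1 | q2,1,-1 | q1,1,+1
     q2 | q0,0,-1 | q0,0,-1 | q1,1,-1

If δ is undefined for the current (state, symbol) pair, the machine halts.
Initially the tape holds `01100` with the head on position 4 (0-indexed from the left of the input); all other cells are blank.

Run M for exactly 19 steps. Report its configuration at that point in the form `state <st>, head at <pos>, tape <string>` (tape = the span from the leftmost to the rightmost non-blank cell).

state q0, head at 5, tape 01110_0

state=q0 head=4 tape=0110[0]__   (q0,0)→(q2,_,+1)
state=q2 head=5 tape=0110_[_]_   (q2,_)→(q1,1,-1)
state=q1 head=4 tape=0110[_]1_   (q1,_)→(q1,1,+1)
state=q1 head=5 tape=01101[1]_   (q1,1)→(q2,1,-1)
state=q2 head=4 tape=0110[1]1_   (q2,1)→(q0,0,-1)
state=q0 head=3 tape=011[0]01_   (q0,0)→(q2,_,+1)
state=q2 head=4 tape=011_[0]1_   (q2,0)→(q0,0,-1)
state=q0 head=3 tape=011[_]01_   (q0,_)→(q0,1,+1)
state=q0 head=4 tape=0111[0]1_   (q0,0)→(q2,_,+1)
state=q2 head=5 tape=0111_[1]_   (q2,1)→(q0,0,-1)
state=q0 head=4 tape=0111[_]0_   (q0,_)→(q0,1,+1)
state=q0 head=5 tape=01111[0]_   (q0,0)→(q2,_,+1)
state=q2 head=6 tape=01111_[_]   (q2,_)→(q1,1,-1)
state=q1 head=5 tape=01111[_]1   (q1,_)→(q1,1,+1)
state=q1 head=6 tape=011111[1]   (q1,1)→(q2,1,-1)
state=q2 head=5 tape=01111[1]1   (q2,1)→(q0,0,-1)
state=q0 head=4 tape=0111[1]01   (q0,1)→(q0,0,+1)
state=q0 head=5 tape=01110[0]1   (q0,0)→(q2,_,+1)
state=q2 head=6 tape=01110_[1]   (q2,1)→(q0,0,-1)
state=q0 head=5 tape=01110[_]0
After 19 steps: state q0, head at 5, tape 01110_0.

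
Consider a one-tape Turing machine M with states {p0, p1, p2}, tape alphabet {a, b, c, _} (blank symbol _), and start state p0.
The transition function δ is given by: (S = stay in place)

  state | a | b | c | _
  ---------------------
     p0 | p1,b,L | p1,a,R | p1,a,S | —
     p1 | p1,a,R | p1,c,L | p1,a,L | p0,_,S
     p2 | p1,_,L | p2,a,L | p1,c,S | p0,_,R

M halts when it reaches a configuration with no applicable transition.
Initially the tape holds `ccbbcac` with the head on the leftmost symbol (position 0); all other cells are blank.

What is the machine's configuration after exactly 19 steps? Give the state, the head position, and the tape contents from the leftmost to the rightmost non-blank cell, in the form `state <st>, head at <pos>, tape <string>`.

state p1, head at 6, tape aaaaaac

state=p0 head=0 tape=[c]cbbcac   (p0,c)→(p1,a,S)
state=p1 head=0 tape=[a]cbbcac   (p1,a)→(p1,a,R)
state=p1 head=1 tape=a[c]bbcac   (p1,c)→(p1,a,L)
state=p1 head=0 tape=[a]abbcac   (p1,a)→(p1,a,R)
state=p1 head=1 tape=a[a]bbcac   (p1,a)→(p1,a,R)
state=p1 head=2 tape=aa[b]bcac   (p1,b)→(p1,c,L)
state=p1 head=1 tape=a[a]cbcac   (p1,a)→(p1,a,R)
state=p1 head=2 tape=aa[c]bcac   (p1,c)→(p1,a,L)
state=p1 head=1 tape=a[a]abcac   (p1,a)→(p1,a,R)
state=p1 head=2 tape=aa[a]bcac   (p1,a)→(p1,a,R)
state=p1 head=3 tape=aaa[b]cac   (p1,b)→(p1,c,L)
state=p1 head=2 tape=aa[a]ccac   (p1,a)→(p1,a,R)
state=p1 head=3 tape=aaa[c]cac   (p1,c)→(p1,a,L)
state=p1 head=2 tape=aa[a]acac   (p1,a)→(p1,a,R)
state=p1 head=3 tape=aaa[a]cac   (p1,a)→(p1,a,R)
state=p1 head=4 tape=aaaa[c]ac   (p1,c)→(p1,a,L)
state=p1 head=3 tape=aaa[a]aac   (p1,a)→(p1,a,R)
state=p1 head=4 tape=aaaa[a]ac   (p1,a)→(p1,a,R)
state=p1 head=5 tape=aaaaa[a]c   (p1,a)→(p1,a,R)
state=p1 head=6 tape=aaaaaa[c]
After 19 steps: state p1, head at 6, tape aaaaaac.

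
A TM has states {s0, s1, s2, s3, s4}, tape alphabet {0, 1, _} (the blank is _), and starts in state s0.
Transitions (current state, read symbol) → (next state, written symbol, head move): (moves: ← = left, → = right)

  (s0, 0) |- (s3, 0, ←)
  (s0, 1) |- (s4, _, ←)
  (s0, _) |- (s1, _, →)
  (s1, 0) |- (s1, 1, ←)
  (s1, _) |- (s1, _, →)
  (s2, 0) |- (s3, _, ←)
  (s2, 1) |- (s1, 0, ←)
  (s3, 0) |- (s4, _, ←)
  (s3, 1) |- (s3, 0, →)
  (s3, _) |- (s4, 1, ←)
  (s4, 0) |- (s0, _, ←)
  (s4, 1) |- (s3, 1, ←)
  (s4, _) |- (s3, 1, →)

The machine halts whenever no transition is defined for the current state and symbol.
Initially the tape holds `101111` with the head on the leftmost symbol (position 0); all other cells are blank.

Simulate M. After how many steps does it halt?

s0 | ______[1]01111   read 1 → write _, move ←, go to s4
s4 | _____[_]_01111   read _ → write 1, move →, go to s3
s3 | _____1[_]01111   read _ → write 1, move ←, go to s4
s4 | _____[1]101111   read 1 → write 1, move ←, go to s3
s3 | ____[_]1101111   read _ → write 1, move ←, go to s4
s4 | ___[_]11101111   read _ → write 1, move →, go to s3
s3 | ___1[1]1101111   read 1 → write 0, move →, go to s3
s3 | ___10[1]101111   read 1 → write 0, move →, go to s3
s3 | ___100[1]01111   read 1 → write 0, move →, go to s3
s3 | ___1000[0]1111   read 0 → write _, move ←, go to s4
s4 | ___100[0]_1111   read 0 → write _, move ←, go to s0
s0 | ___10[0]__1111   read 0 → write 0, move ←, go to s3
s3 | ___1[0]0__1111   read 0 → write _, move ←, go to s4
s4 | ___[1]_0__1111   read 1 → write 1, move ←, go to s3
s3 | __[_]1_0__1111   read _ → write 1, move ←, go to s4
s4 | _[_]11_0__1111   read _ → write 1, move →, go to s3
s3 | _1[1]1_0__1111   read 1 → write 0, move →, go to s3
s3 | _10[1]_0__1111   read 1 → write 0, move →, go to s3
s3 | _100[_]0__1111   read _ → write 1, move ←, go to s4
s4 | _10[0]10__1111   read 0 → write _, move ←, go to s0
s0 | _1[0]_10__1111   read 0 → write 0, move ←, go to s3
s3 | _[1]0_10__1111   read 1 → write 0, move →, go to s3
s3 | _0[0]_10__1111   read 0 → write _, move ←, go to s4
s4 | _[0]__10__1111   read 0 → write _, move ←, go to s0
s0 | [_]___10__1111   read _ → write _, move →, go to s1
s1 | _[_]__10__1111   read _ → write _, move →, go to s1
s1 | __[_]_10__1111   read _ → write _, move →, go to s1
s1 | ___[_]10__1111   read _ → write _, move →, go to s1
s1 | ____[1]0__1111
M halts after 28 transitions.

28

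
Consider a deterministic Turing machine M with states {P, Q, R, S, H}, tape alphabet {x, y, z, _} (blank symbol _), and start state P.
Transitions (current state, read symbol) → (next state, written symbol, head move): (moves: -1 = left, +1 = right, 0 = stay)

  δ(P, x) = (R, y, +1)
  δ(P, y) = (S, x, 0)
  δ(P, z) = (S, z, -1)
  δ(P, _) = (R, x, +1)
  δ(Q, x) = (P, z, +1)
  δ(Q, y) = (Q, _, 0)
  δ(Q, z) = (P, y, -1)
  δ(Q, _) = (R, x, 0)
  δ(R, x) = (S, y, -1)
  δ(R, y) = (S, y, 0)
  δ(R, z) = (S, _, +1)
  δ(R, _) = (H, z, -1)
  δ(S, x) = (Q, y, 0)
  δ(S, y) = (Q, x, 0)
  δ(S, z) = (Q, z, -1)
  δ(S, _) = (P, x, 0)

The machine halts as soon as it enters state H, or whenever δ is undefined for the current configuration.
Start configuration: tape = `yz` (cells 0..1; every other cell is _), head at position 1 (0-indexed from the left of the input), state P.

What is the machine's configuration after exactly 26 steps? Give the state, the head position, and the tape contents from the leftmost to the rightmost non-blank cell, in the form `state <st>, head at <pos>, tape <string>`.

state R, head at -3, tape xzzzz

P | ___y[z]   read z → write z, move -1, go to S
S | ___[y]z   read y → write x, move 0, go to Q
Q | ___[x]z   read x → write z, move +1, go to P
P | ___z[z]   read z → write z, move -1, go to S
S | ___[z]z   read z → write z, move -1, go to Q
Q | __[_]zz   read _ → write x, move 0, go to R
R | __[x]zz   read x → write y, move -1, go to S
S | _[_]yzz   read _ → write x, move 0, go to P
P | _[x]yzz   read x → write y, move +1, go to R
R | _y[y]zz   read y → write y, move 0, go to S
S | _y[y]zz   read y → write x, move 0, go to Q
Q | _y[x]zz   read x → write z, move +1, go to P
P | _yz[z]z   read z → write z, move -1, go to S
S | _y[z]zz   read z → write z, move -1, go to Q
Q | _[y]zzz   read y → write _, move 0, go to Q
Q | _[_]zzz   read _ → write x, move 0, go to R
R | _[x]zzz   read x → write y, move -1, go to S
S | [_]yzzz   read _ → write x, move 0, go to P
P | [x]yzzz   read x → write y, move +1, go to R
R | y[y]zzz   read y → write y, move 0, go to S
S | y[y]zzz   read y → write x, move 0, go to Q
Q | y[x]zzz   read x → write z, move +1, go to P
P | yz[z]zz   read z → write z, move -1, go to S
S | y[z]zzz   read z → write z, move -1, go to Q
Q | [y]zzzz   read y → write _, move 0, go to Q
Q | [_]zzzz   read _ → write x, move 0, go to R
R | [x]zzzz
After 26 steps: state R, head at -3, tape xzzzz.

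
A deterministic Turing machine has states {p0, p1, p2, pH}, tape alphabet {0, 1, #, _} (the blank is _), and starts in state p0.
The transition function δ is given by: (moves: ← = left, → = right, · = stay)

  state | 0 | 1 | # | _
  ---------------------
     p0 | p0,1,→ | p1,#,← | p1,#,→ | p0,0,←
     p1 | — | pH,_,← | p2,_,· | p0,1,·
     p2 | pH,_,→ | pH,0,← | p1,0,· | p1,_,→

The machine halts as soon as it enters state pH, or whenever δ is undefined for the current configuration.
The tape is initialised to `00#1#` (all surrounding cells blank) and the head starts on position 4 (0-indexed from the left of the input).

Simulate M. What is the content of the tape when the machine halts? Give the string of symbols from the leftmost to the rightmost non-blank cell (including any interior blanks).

00#_###

state=p0 head=4 tape=00#1[#]__   (p0,#)→(p1,#,→)
state=p1 head=5 tape=00#1#[_]_   (p1,_)→(p0,1,·)
state=p0 head=5 tape=00#1#[1]_   (p0,1)→(p1,#,←)
state=p1 head=4 tape=00#1[#]#_   (p1,#)→(p2,_,·)
state=p2 head=4 tape=00#1[_]#_   (p2,_)→(p1,_,→)
state=p1 head=5 tape=00#1_[#]_   (p1,#)→(p2,_,·)
state=p2 head=5 tape=00#1_[_]_   (p2,_)→(p1,_,→)
state=p1 head=6 tape=00#1__[_]   (p1,_)→(p0,1,·)
state=p0 head=6 tape=00#1__[1]   (p0,1)→(p1,#,←)
state=p1 head=5 tape=00#1_[_]#   (p1,_)→(p0,1,·)
state=p0 head=5 tape=00#1_[1]#   (p0,1)→(p1,#,←)
state=p1 head=4 tape=00#1[_]##   (p1,_)→(p0,1,·)
state=p0 head=4 tape=00#1[1]##   (p0,1)→(p1,#,←)
state=p1 head=3 tape=00#[1]###   (p1,1)→(pH,_,←)
state=pH head=2 tape=00[#]_###
The non-blank tape span at halt is 00#_###.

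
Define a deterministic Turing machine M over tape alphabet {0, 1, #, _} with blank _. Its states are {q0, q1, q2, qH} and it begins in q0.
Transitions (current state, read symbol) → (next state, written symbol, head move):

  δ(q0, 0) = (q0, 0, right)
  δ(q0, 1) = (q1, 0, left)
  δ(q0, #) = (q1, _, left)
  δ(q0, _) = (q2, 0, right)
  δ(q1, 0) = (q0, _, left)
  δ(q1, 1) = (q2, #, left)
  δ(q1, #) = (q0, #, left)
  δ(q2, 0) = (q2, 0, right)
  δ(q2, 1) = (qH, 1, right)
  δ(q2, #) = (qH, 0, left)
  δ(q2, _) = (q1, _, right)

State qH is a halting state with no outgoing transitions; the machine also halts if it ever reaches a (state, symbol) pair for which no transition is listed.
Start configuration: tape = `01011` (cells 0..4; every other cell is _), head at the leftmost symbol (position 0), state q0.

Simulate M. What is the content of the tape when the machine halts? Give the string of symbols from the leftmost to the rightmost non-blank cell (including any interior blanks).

q0 | _[0]1011   read 0 → write 0, move right, go to q0
q0 | _0[1]011   read 1 → write 0, move left, go to q1
q1 | _[0]0011   read 0 → write _, move left, go to q0
q0 | [_]_0011   read _ → write 0, move right, go to q2
q2 | 0[_]0011   read _ → write _, move right, go to q1
q1 | 0_[0]011   read 0 → write _, move left, go to q0
q0 | 0[_]_011   read _ → write 0, move right, go to q2
q2 | 00[_]011   read _ → write _, move right, go to q1
q1 | 00_[0]11   read 0 → write _, move left, go to q0
q0 | 00[_]_11   read _ → write 0, move right, go to q2
q2 | 000[_]11   read _ → write _, move right, go to q1
q1 | 000_[1]1   read 1 → write #, move left, go to q2
q2 | 000[_]#1   read _ → write _, move right, go to q1
q1 | 000_[#]1   read # → write #, move left, go to q0
q0 | 000[_]#1   read _ → write 0, move right, go to q2
q2 | 0000[#]1   read # → write 0, move left, go to qH
qH | 000[0]01
The non-blank tape span at halt is 000001.

000001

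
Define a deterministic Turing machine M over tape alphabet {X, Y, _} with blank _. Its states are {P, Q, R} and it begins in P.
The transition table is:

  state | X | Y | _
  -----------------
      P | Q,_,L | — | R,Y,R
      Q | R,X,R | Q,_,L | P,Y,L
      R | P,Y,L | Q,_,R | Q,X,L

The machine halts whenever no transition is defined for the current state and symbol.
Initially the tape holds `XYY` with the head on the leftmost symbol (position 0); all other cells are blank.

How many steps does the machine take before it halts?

9

state=P head=0 tape=__[X]YY   (P,X)→(Q,_,L)
state=Q head=-1 tape=_[_]_YY   (Q,_)→(P,Y,L)
state=P head=-2 tape=[_]Y_YY   (P,_)→(R,Y,R)
state=R head=-1 tape=Y[Y]_YY   (R,Y)→(Q,_,R)
state=Q head=0 tape=Y_[_]YY   (Q,_)→(P,Y,L)
state=P head=-1 tape=Y[_]YYY   (P,_)→(R,Y,R)
state=R head=0 tape=YY[Y]YY   (R,Y)→(Q,_,R)
state=Q head=1 tape=YY_[Y]Y   (Q,Y)→(Q,_,L)
state=Q head=0 tape=YY[_]_Y   (Q,_)→(P,Y,L)
state=P head=-1 tape=Y[Y]Y_Y
M halts after 9 transitions.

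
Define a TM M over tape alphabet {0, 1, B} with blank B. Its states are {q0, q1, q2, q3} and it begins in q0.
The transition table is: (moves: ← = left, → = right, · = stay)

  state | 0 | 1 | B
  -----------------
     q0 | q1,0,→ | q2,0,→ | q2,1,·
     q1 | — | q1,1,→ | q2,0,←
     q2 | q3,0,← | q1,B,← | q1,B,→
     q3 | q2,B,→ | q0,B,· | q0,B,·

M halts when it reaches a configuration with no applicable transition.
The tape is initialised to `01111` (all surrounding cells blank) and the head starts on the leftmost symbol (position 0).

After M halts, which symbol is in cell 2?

state=q0 head=0 tape=[0]1111B   (q0,0)→(q1,0,→)
state=q1 head=1 tape=0[1]111B   (q1,1)→(q1,1,→)
state=q1 head=2 tape=01[1]11B   (q1,1)→(q1,1,→)
state=q1 head=3 tape=011[1]1B   (q1,1)→(q1,1,→)
state=q1 head=4 tape=0111[1]B   (q1,1)→(q1,1,→)
state=q1 head=5 tape=01111[B]   (q1,B)→(q2,0,←)
state=q2 head=4 tape=0111[1]0   (q2,1)→(q1,B,←)
state=q1 head=3 tape=011[1]B0   (q1,1)→(q1,1,→)
state=q1 head=4 tape=0111[B]0   (q1,B)→(q2,0,←)
state=q2 head=3 tape=011[1]00   (q2,1)→(q1,B,←)
state=q1 head=2 tape=01[1]B00   (q1,1)→(q1,1,→)
state=q1 head=3 tape=011[B]00   (q1,B)→(q2,0,←)
state=q2 head=2 tape=01[1]000   (q2,1)→(q1,B,←)
state=q1 head=1 tape=0[1]B000   (q1,1)→(q1,1,→)
state=q1 head=2 tape=01[B]000   (q1,B)→(q2,0,←)
state=q2 head=1 tape=0[1]0000   (q2,1)→(q1,B,←)
state=q1 head=0 tape=[0]B0000
Cell 2 holds 0 when M halts.

0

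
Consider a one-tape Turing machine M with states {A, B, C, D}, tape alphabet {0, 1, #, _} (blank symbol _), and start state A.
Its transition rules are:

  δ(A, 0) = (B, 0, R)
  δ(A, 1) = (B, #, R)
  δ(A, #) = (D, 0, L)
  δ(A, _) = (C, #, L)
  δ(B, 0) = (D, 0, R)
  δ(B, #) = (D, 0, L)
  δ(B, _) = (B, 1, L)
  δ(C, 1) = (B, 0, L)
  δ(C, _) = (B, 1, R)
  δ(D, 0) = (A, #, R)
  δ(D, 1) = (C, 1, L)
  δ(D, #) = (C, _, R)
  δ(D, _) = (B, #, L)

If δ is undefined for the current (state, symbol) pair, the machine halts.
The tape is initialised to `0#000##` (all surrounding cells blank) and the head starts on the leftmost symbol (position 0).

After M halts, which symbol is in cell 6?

state=A head=0 tape=[0]#000##_   (A,0)→(B,0,R)
state=B head=1 tape=0[#]000##_   (B,#)→(D,0,L)
state=D head=0 tape=[0]0000##_   (D,0)→(A,#,R)
state=A head=1 tape=#[0]000##_   (A,0)→(B,0,R)
state=B head=2 tape=#0[0]00##_   (B,0)→(D,0,R)
state=D head=3 tape=#00[0]0##_   (D,0)→(A,#,R)
state=A head=4 tape=#00#[0]##_   (A,0)→(B,0,R)
state=B head=5 tape=#00#0[#]#_   (B,#)→(D,0,L)
state=D head=4 tape=#00#[0]0#_   (D,0)→(A,#,R)
state=A head=5 tape=#00##[0]#_   (A,0)→(B,0,R)
state=B head=6 tape=#00##0[#]_   (B,#)→(D,0,L)
state=D head=5 tape=#00##[0]0_   (D,0)→(A,#,R)
state=A head=6 tape=#00###[0]_   (A,0)→(B,0,R)
state=B head=7 tape=#00###0[_]   (B,_)→(B,1,L)
state=B head=6 tape=#00###[0]1   (B,0)→(D,0,R)
state=D head=7 tape=#00###0[1]   (D,1)→(C,1,L)
state=C head=6 tape=#00###[0]1
Cell 6 holds 0 when M halts.

0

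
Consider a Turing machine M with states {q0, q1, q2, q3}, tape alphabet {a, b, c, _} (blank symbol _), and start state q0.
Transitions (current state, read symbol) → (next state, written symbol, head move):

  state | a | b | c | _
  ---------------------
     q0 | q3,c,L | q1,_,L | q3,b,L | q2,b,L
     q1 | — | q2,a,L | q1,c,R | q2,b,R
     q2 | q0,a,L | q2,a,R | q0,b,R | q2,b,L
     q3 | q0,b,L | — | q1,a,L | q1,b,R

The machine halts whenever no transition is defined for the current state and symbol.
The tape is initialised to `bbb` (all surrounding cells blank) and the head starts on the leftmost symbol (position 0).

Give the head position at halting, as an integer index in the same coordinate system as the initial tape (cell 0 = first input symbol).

q0 | __[b]bb_   read b → write _, move L, go to q1
q1 | _[_]_bb_   read _ → write b, move R, go to q2
q2 | _b[_]bb_   read _ → write b, move L, go to q2
q2 | _[b]bbb_   read b → write a, move R, go to q2
q2 | _a[b]bb_   read b → write a, move R, go to q2
q2 | _aa[b]b_   read b → write a, move R, go to q2
q2 | _aaa[b]_   read b → write a, move R, go to q2
q2 | _aaaa[_]   read _ → write b, move L, go to q2
q2 | _aaa[a]b   read a → write a, move L, go to q0
q0 | _aa[a]ab   read a → write c, move L, go to q3
q3 | _a[a]cab   read a → write b, move L, go to q0
q0 | _[a]bcab   read a → write c, move L, go to q3
q3 | [_]cbcab   read _ → write b, move R, go to q1
q1 | b[c]bcab   read c → write c, move R, go to q1
q1 | bc[b]cab   read b → write a, move L, go to q2
q2 | b[c]acab   read c → write b, move R, go to q0
q0 | bb[a]cab   read a → write c, move L, go to q3
q3 | b[b]ccab
At halt the head is at cell -1.

-1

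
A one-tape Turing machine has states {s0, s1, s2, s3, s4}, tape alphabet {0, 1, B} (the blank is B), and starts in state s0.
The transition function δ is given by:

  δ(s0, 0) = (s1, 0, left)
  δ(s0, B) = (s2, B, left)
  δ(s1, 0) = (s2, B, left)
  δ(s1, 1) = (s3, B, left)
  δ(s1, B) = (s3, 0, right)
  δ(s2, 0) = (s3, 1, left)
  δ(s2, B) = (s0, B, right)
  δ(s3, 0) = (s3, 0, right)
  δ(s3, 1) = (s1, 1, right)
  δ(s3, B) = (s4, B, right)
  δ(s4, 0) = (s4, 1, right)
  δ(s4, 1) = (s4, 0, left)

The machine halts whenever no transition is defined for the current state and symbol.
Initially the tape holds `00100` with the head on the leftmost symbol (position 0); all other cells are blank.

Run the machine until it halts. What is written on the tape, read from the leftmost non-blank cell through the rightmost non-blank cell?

state=s0 head=0 tape=B[0]0100   (s0,0)→(s1,0,left)
state=s1 head=-1 tape=[B]00100   (s1,B)→(s3,0,right)
state=s3 head=0 tape=0[0]0100   (s3,0)→(s3,0,right)
state=s3 head=1 tape=00[0]100   (s3,0)→(s3,0,right)
state=s3 head=2 tape=000[1]00   (s3,1)→(s1,1,right)
state=s1 head=3 tape=0001[0]0   (s1,0)→(s2,B,left)
state=s2 head=2 tape=000[1]B0
The non-blank tape span at halt is 0001B0.

0001B0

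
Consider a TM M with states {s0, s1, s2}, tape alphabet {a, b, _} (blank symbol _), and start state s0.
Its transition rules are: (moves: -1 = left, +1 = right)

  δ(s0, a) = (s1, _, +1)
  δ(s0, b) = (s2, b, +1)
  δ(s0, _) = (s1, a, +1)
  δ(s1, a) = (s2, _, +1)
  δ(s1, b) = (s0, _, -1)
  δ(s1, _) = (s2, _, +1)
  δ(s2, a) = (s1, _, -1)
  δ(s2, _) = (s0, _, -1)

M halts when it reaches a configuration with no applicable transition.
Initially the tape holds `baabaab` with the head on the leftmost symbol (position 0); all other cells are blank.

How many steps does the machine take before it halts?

s0 | _[b]aabaab   read b → write b, move +1, go to s2
s2 | _b[a]abaab   read a → write _, move -1, go to s1
s1 | _[b]_abaab   read b → write _, move -1, go to s0
s0 | [_]__abaab   read _ → write a, move +1, go to s1
s1 | a[_]_abaab   read _ → write _, move +1, go to s2
s2 | a_[_]abaab   read _ → write _, move -1, go to s0
s0 | a[_]_abaab   read _ → write a, move +1, go to s1
s1 | aa[_]abaab   read _ → write _, move +1, go to s2
s2 | aa_[a]baab   read a → write _, move -1, go to s1
s1 | aa[_]_baab   read _ → write _, move +1, go to s2
s2 | aa_[_]baab   read _ → write _, move -1, go to s0
s0 | aa[_]_baab   read _ → write a, move +1, go to s1
s1 | aaa[_]baab   read _ → write _, move +1, go to s2
s2 | aaa_[b]aab
M halts after 13 transitions.

13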